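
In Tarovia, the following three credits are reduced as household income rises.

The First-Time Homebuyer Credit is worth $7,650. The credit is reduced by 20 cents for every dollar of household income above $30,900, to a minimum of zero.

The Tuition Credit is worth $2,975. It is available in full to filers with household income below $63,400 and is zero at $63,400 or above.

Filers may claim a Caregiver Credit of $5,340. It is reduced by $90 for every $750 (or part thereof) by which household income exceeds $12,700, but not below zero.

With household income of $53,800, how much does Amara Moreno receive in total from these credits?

$6,435

First-Time Homebuyer Credit: 20% of the $22,900 excess over $30,900 is $4,580; credit = $7,650 − $4,580 = $3,070.
Tuition Credit: $53,800 is below the $63,400 cutoff, so the full $2,975 applies.
Caregiver Credit: income exceeds $12,700 by $41,100, which is 55 full-or-partial $750 increments; reduction = 55 × $90 = $4,950, leaving $390.
Total: $3,070 + $2,975 + $390 = $6,435.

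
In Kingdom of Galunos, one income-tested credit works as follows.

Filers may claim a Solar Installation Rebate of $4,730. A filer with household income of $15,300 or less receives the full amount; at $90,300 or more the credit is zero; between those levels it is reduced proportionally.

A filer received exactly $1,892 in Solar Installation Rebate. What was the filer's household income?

$1,892 is 1,892/4,730 of the full $4,730, so 2,838/4,730 of the $75,000 range has been used: income = $15,300 + $75,000 × 2,838/4,730 = $60,300.

$60,300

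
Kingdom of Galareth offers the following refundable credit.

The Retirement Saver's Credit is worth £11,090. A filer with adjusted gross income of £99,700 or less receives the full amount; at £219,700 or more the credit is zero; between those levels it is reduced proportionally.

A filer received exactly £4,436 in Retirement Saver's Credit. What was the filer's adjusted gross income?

£4,436 is 4,436/11,090 of the full £11,090, so 6,654/11,090 of the £120,000 range has been used: income = £99,700 + £120,000 × 6,654/11,090 = £171,700.

£171,700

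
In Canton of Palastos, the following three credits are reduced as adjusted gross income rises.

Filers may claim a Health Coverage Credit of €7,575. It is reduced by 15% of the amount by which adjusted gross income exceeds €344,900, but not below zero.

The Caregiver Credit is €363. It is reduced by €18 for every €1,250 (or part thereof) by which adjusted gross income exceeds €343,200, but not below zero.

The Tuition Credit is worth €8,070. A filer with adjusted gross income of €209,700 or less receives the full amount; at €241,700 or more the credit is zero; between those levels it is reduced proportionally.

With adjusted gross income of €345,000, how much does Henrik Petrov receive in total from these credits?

Health Coverage Credit: 15% of the €100 excess over €344,900 is €15; credit = €7,575 − €15 = €7,560.
Caregiver Credit: income exceeds €343,200 by €1,800, which is 2 full-or-partial €1,250 increments; reduction = 2 × €18 = €36, leaving €327.
Tuition Credit: €345,000 is at or above €241,700, so the credit is €0.
Total: €7,560 + €327 + €0 = €7,887.

€7,887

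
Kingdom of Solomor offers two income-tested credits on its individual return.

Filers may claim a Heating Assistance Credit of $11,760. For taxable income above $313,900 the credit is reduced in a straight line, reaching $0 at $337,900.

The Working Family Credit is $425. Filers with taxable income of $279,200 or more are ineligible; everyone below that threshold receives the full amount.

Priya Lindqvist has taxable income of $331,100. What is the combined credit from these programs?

Heating Assistance Credit: $331,100 is $17,200 into a $24,000 phase-out range, leaving 6,800/24,000 of the credit: $11,760 × 6,800/24,000 = $3,332.
Working Family Credit: $331,100 meets or exceeds the $279,200 cutoff, so the credit is $0.
Total: $3,332 + $0 = $3,332.

$3,332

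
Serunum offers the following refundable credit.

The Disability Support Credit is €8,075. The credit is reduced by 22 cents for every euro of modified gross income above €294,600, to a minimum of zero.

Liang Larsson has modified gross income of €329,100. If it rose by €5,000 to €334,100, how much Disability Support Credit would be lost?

At €329,100 — 22% of the €34,500 excess over €294,600 is €7,590; credit = €8,075 − €7,590 = €485.
At €334,100 — 22% of the €39,500 excess over €294,600 is €8,690 ≥ base, so the credit is €0.
Lost: €485 − €0 = €485.

€485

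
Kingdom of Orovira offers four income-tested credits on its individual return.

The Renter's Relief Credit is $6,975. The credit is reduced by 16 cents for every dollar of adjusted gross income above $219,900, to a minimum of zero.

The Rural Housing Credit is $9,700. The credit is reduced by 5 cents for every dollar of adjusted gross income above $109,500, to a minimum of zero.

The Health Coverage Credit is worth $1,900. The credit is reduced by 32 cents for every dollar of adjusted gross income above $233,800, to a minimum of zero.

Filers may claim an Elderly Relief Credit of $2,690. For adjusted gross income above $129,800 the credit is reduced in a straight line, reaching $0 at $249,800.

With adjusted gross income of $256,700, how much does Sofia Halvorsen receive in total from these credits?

Renter's Relief Credit: 16% of the $36,800 excess over $219,900 is $5,888; credit = $6,975 − $5,888 = $1,087.
Rural Housing Credit: 5% of the $147,200 excess over $109,500 is $7,360; credit = $9,700 − $7,360 = $2,340.
Health Coverage Credit: 32% of the $22,900 excess over $233,800 is $7,328 ≥ base, so the credit is $0.
Elderly Relief Credit: $256,700 is at or above $249,800, so the credit is $0.
Total: $1,087 + $2,340 + $0 + $0 = $3,427.

$3,427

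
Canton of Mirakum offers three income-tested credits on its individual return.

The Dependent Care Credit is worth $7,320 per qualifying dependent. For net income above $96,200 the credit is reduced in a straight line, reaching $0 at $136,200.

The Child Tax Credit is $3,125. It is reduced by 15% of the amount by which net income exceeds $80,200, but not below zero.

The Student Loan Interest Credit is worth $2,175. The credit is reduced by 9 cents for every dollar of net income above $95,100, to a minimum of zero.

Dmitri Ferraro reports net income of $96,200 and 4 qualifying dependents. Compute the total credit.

$32,081

Dependent Care Credit: base = 4 × $7,320 = $29,280. $96,200 is at or below the $96,200 threshold, so the full $29,280 applies.
Child Tax Credit: 15% of the $16,000 excess over $80,200 is $2,400; credit = $3,125 − $2,400 = $725.
Student Loan Interest Credit: 9% of the $1,100 excess over $95,100 is $99; credit = $2,175 − $99 = $2,076.
Total: $29,280 + $725 + $2,076 = $32,081.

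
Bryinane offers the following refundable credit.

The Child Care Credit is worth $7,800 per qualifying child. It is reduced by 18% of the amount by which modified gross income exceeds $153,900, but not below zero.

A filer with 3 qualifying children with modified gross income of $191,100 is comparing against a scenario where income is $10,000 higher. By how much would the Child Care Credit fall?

At $191,100 — base = 3 × $7,800 = $23,400. 18% of the $37,200 excess over $153,900 is $6,696; credit = $23,400 − $6,696 = $16,704.
At $201,100 — base = 3 × $7,800 = $23,400. 18% of the $47,200 excess over $153,900 is $8,496; credit = $23,400 − $8,496 = $14,904.
Lost: $16,704 − $14,904 = $1,800.

$1,800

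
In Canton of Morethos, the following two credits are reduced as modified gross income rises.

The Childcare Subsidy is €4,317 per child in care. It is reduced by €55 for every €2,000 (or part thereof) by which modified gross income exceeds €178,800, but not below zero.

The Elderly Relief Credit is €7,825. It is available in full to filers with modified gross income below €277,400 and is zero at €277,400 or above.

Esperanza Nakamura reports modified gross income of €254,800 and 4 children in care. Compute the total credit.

€23,003

Childcare Subsidy: base = 4 × €4,317 = €17,268. income exceeds €178,800 by €76,000, which is 38 full-or-partial €2,000 increments; reduction = 38 × €55 = €2,090, leaving €15,178.
Elderly Relief Credit: €254,800 is below the €277,400 cutoff, so the full €7,825 applies.
Total: €15,178 + €7,825 = €23,003.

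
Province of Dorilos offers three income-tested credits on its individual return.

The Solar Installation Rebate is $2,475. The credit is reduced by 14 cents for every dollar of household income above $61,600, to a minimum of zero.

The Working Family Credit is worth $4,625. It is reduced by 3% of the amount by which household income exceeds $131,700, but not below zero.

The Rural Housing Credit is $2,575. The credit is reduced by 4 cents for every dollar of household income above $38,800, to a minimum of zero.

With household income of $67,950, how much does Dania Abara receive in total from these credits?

Solar Installation Rebate: 14% of the $6,350 excess over $61,600 is $889; credit = $2,475 − $889 = $1,586.
Working Family Credit: $67,950 is at or below the $131,700 threshold, so the full $4,625 applies.
Rural Housing Credit: 4% of the $29,150 excess over $38,800 is $1,166; credit = $2,575 − $1,166 = $1,409.
Total: $1,586 + $4,625 + $1,409 = $7,620.

$7,620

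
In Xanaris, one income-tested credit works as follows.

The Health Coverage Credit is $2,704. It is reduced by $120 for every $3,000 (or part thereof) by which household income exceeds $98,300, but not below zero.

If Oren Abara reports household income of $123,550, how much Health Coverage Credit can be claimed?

Health Coverage Credit: income exceeds $98,300 by $25,250, which is 9 full-or-partial $3,000 increments; reduction = 9 × $120 = $1,080, leaving $1,624.

$1,624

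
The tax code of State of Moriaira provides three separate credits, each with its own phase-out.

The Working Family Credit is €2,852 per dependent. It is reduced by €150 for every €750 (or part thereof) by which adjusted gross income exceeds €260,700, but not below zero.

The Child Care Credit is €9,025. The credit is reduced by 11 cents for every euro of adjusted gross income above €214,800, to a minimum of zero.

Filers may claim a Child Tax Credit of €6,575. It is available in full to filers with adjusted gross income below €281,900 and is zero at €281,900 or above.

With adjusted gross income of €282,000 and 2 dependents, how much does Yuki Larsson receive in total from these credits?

Working Family Credit: base = 2 × €2,852 = €5,704. income exceeds €260,700 by €21,300, which is 29 full-or-partial €750 increments; reduction = 29 × €150 = €4,350, leaving €1,354.
Child Care Credit: 11% of the €67,200 excess over €214,800 is €7,392; credit = €9,025 − €7,392 = €1,633.
Child Tax Credit: €282,000 meets or exceeds the €281,900 cutoff, so the credit is €0.
Total: €1,354 + €1,633 + €0 = €2,987.

€2,987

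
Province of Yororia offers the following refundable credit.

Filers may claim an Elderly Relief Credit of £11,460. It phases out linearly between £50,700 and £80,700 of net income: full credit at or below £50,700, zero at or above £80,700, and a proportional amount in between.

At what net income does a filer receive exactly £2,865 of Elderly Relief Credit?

£2,865 is 2,865/11,460 of the full £11,460, so 8,595/11,460 of the £30,000 range has been used: income = £50,700 + £30,000 × 8,595/11,460 = £73,200.

£73,200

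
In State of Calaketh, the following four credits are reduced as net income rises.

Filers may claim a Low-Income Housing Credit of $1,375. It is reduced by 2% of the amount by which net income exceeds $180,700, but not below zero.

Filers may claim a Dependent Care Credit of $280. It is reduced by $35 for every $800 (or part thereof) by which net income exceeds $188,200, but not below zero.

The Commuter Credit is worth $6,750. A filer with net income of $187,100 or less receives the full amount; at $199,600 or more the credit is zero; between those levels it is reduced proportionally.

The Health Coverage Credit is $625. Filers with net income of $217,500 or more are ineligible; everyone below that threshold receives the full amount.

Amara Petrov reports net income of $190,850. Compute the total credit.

$6,662

Low-Income Housing Credit: 2% of the $10,150 excess over $180,700 is $203; credit = $1,375 − $203 = $1,172.
Dependent Care Credit: income exceeds $188,200 by $2,650, which is 4 full-or-partial $800 increments; reduction = 4 × $35 = $140, leaving $140.
Commuter Credit: $190,850 is $3,750 into a $12,500 phase-out range, leaving 8,750/12,500 of the credit: $6,750 × 8,750/12,500 = $4,725.
Health Coverage Credit: $190,850 is below the $217,500 cutoff, so the full $625 applies.
Total: $1,172 + $140 + $4,725 + $625 = $6,662.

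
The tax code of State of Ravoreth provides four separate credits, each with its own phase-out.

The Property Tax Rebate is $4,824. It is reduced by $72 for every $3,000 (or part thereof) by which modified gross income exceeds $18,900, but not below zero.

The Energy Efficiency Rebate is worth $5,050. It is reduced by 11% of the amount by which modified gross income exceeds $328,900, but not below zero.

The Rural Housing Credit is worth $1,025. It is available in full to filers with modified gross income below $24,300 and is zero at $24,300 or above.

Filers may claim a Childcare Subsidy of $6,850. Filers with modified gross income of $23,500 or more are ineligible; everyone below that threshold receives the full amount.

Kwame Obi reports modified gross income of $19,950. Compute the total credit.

$17,677

Property Tax Rebate: income exceeds $18,900 by $1,050, which is 1 full-or-partial $3,000 increment; reduction = 1 × $72 = $72, leaving $4,752.
Energy Efficiency Rebate: $19,950 is at or below the $328,900 threshold, so the full $5,050 applies.
Rural Housing Credit: $19,950 is below the $24,300 cutoff, so the full $1,025 applies.
Childcare Subsidy: $19,950 is below the $23,500 cutoff, so the full $6,850 applies.
Total: $4,752 + $5,050 + $1,025 + $6,850 = $17,677.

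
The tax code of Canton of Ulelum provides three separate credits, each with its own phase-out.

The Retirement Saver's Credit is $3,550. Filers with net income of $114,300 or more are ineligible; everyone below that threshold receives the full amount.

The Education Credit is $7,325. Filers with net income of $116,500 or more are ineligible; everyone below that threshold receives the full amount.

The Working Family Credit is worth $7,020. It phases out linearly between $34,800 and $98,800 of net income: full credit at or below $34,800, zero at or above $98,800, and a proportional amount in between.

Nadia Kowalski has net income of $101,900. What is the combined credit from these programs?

$10,875

Retirement Saver's Credit: $101,900 is below the $114,300 cutoff, so the full $3,550 applies.
Education Credit: $101,900 is below the $116,500 cutoff, so the full $7,325 applies.
Working Family Credit: $101,900 is at or above $98,800, so the credit is $0.
Total: $3,550 + $7,325 + $0 = $10,875.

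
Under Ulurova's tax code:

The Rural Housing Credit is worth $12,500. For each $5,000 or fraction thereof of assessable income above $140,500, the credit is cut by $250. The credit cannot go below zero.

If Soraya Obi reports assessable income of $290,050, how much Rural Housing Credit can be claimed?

Rural Housing Credit: income exceeds $140,500 by $149,550, which is 30 full-or-partial $5,000 increments; reduction = 30 × $250 = $7,500, leaving $5,000.

$5,000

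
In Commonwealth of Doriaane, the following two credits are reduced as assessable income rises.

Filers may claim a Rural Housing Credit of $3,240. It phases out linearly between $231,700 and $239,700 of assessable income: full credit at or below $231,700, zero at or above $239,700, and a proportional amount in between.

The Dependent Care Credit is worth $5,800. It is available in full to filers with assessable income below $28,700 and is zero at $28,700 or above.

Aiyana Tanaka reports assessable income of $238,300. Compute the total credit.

Rural Housing Credit: $238,300 is $6,600 into a $8,000 phase-out range, leaving 1,400/8,000 of the credit: $3,240 × 1,400/8,000 = $567.
Dependent Care Credit: $238,300 meets or exceeds the $28,700 cutoff, so the credit is $0.
Total: $567 + $0 = $567.

$567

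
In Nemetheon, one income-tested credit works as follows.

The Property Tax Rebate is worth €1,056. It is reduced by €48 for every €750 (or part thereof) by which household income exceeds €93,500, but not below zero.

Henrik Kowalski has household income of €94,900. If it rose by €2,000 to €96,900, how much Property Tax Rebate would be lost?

€144

At €94,900 — income exceeds €93,500 by €1,400, which is 2 full-or-partial €750 increments; reduction = 2 × €48 = €96, leaving €960.
At €96,900 — income exceeds €93,500 by €3,400, which is 5 full-or-partial €750 increments; reduction = 5 × €48 = €240, leaving €816.
Lost: €960 − €816 = €144.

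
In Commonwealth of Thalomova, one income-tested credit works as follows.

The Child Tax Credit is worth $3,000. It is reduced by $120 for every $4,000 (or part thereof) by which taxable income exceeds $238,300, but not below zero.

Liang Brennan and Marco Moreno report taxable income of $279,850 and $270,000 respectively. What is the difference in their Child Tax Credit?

Liang ($279,850): Child Tax Credit: income exceeds $238,300 by $41,550, which is 11 full-or-partial $4,000 increments; reduction = 11 × $120 = $1,320, leaving $1,680.
Marco ($270,000): Child Tax Credit: income exceeds $238,300 by $31,700, which is 8 full-or-partial $4,000 increments; reduction = 8 × $120 = $960, leaving $2,040.
Difference: |$1,680 − $2,040| = $360.

$360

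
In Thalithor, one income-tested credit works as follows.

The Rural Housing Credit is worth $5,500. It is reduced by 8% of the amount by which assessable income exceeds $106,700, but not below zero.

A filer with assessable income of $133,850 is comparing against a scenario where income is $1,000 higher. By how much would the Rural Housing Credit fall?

$80

At $133,850 — 8% of the $27,150 excess over $106,700 is $2,172; credit = $5,500 − $2,172 = $3,328.
At $134,850 — 8% of the $28,150 excess over $106,700 is $2,252; credit = $5,500 − $2,252 = $3,248.
Lost: $3,328 − $3,248 = $80.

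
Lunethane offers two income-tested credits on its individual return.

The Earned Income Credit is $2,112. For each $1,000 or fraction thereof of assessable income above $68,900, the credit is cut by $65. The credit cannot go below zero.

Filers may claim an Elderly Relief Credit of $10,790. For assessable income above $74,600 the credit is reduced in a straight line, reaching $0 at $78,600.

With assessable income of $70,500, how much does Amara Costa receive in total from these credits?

Earned Income Credit: income exceeds $68,900 by $1,600, which is 2 full-or-partial $1,000 increments; reduction = 2 × $65 = $130, leaving $1,982.
Elderly Relief Credit: $70,500 is at or below the $74,600 threshold, so the full $10,790 applies.
Total: $1,982 + $10,790 = $12,772.

$12,772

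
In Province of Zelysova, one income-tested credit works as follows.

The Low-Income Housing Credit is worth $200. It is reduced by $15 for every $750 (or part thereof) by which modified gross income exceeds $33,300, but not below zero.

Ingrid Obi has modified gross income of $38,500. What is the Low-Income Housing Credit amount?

$95

Low-Income Housing Credit: income exceeds $33,300 by $5,200, which is 7 full-or-partial $750 increments; reduction = 7 × $15 = $105, leaving $95.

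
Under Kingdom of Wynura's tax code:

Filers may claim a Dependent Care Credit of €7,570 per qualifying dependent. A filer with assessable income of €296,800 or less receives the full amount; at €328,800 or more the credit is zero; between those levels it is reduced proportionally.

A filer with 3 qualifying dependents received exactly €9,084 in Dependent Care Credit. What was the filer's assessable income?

€316,000

Full credit = 3 × €7,570 = €22,710.
€9,084 is 9,084/22,710 of the full €22,710, so 13,626/22,710 of the €32,000 range has been used: income = €296,800 + €32,000 × 13,626/22,710 = €316,000.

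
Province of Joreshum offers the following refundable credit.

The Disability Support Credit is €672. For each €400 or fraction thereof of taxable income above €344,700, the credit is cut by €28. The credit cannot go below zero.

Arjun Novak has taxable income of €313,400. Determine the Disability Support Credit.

Disability Support Credit: €313,400 is at or below the €344,700 threshold, so the full €672 applies.

€672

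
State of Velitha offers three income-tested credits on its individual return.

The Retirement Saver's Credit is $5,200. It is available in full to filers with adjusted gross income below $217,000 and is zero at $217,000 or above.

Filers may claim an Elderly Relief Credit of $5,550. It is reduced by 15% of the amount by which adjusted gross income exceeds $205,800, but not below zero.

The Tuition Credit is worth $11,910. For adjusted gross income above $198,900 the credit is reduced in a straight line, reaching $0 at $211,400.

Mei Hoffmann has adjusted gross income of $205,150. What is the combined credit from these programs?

$16,705

Retirement Saver's Credit: $205,150 is below the $217,000 cutoff, so the full $5,200 applies.
Elderly Relief Credit: $205,150 is at or below the $205,800 threshold, so the full $5,550 applies.
Tuition Credit: $205,150 is $6,250 into a $12,500 phase-out range, leaving 6,250/12,500 of the credit: $11,910 × 6,250/12,500 = $5,955.
Total: $5,200 + $5,550 + $5,955 = $16,705.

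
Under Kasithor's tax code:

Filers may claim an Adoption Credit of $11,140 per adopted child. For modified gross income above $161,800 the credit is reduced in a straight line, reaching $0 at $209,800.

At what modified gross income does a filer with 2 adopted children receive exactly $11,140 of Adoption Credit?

$185,800

Full credit = 2 × $11,140 = $22,280.
$11,140 is 11,140/22,280 of the full $22,280, so 11,140/22,280 of the $48,000 range has been used: income = $161,800 + $48,000 × 11,140/22,280 = $185,800.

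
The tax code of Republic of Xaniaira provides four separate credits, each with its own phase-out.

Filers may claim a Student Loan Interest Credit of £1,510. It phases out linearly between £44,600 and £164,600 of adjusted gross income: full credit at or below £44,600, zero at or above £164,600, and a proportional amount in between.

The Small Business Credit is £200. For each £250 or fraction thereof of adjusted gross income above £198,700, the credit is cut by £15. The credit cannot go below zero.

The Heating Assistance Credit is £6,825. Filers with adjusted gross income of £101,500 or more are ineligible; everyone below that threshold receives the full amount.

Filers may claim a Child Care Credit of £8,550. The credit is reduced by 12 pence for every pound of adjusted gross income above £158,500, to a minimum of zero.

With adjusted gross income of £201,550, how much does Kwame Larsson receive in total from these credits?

£3,404

Student Loan Interest Credit: £201,550 is at or above £164,600, so the credit is £0.
Small Business Credit: income exceeds £198,700 by £2,850, which is 12 full-or-partial £250 increments; reduction = 12 × £15 = £180, leaving £20.
Heating Assistance Credit: £201,550 meets or exceeds the £101,500 cutoff, so the credit is £0.
Child Care Credit: 12% of the £43,050 excess over £158,500 is £5,166; credit = £8,550 − £5,166 = £3,384.
Total: £0 + £20 + £0 + £3,384 = £3,404.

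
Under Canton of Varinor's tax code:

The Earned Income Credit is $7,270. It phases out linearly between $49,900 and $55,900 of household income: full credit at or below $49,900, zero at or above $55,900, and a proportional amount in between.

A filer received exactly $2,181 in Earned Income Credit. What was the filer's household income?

$54,100

$2,181 is 2,181/7,270 of the full $7,270, so 5,089/7,270 of the $6,000 range has been used: income = $49,900 + $6,000 × 5,089/7,270 = $54,100.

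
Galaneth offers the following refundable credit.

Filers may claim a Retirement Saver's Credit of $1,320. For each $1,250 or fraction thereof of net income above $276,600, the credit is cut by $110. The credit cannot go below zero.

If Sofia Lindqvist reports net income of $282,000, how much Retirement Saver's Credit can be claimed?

$770

Retirement Saver's Credit: income exceeds $276,600 by $5,400, which is 5 full-or-partial $1,250 increments; reduction = 5 × $110 = $550, leaving $770.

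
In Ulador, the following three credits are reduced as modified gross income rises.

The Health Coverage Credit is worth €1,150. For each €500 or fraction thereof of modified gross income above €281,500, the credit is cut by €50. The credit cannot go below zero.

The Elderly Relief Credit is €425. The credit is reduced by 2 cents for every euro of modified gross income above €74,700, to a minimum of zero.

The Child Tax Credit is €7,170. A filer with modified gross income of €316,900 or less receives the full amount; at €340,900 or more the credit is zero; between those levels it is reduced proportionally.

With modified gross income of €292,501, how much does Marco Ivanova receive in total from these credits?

Health Coverage Credit: income exceeds €281,500 by €11,001 → 23 increments × €50 = €1,150 ≥ base, so the credit is €0.
Elderly Relief Credit: 2% of the €217,801 excess over €74,700 is €4,356.02 ≥ base, so the credit is €0.
Child Tax Credit: €292,501 is at or below the €316,900 threshold, so the full €7,170 applies.
Total: €0 + €0 + €7,170 = €7,170.

€7,170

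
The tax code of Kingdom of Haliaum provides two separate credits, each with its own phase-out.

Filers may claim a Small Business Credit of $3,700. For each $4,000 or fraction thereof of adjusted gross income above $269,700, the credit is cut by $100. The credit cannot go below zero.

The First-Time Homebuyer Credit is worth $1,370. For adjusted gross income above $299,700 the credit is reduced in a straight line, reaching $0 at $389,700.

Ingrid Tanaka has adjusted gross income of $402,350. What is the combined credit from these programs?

Small Business Credit: income exceeds $269,700 by $132,650, which is 34 full-or-partial $4,000 increments; reduction = 34 × $100 = $3,400, leaving $300.
First-Time Homebuyer Credit: $402,350 is at or above $389,700, so the credit is $0.
Total: $300 + $0 = $300.

$300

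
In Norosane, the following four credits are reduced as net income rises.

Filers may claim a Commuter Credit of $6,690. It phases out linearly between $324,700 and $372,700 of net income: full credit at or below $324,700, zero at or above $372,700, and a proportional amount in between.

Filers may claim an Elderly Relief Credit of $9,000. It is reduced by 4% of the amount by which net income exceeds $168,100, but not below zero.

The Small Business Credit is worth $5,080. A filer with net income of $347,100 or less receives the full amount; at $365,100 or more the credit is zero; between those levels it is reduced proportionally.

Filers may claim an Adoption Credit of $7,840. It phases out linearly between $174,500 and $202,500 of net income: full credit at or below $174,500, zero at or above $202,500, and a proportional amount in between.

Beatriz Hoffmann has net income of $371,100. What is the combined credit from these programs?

Commuter Credit: $371,100 is $46,400 into a $48,000 phase-out range, leaving 1,600/48,000 of the credit: $6,690 × 1,600/48,000 = $223.
Elderly Relief Credit: 4% of the $203,000 excess over $168,100 is $8,120; credit = $9,000 − $8,120 = $880.
Small Business Credit: $371,100 is at or above $365,100, so the credit is $0.
Adoption Credit: $371,100 is at or above $202,500, so the credit is $0.
Total: $223 + $880 + $0 + $0 = $1,103.

$1,103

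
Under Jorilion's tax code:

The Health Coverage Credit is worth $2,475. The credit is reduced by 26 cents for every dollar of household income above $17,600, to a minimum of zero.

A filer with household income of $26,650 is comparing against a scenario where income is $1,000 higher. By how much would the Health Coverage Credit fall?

$122

At $26,650 — 26% of the $9,050 excess over $17,600 is $2,353; credit = $2,475 − $2,353 = $122.
At $27,650 — 26% of the $10,050 excess over $17,600 is $2,613 ≥ base, so the credit is $0.
Lost: $122 − $0 = $122.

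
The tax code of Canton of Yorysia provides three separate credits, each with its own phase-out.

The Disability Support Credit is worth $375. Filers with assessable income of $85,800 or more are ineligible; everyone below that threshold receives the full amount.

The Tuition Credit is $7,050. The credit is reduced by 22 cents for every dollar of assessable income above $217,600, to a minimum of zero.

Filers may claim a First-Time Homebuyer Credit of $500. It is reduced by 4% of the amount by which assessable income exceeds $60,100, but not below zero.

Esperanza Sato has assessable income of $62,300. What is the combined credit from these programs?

$7,837

Disability Support Credit: $62,300 is below the $85,800 cutoff, so the full $375 applies.
Tuition Credit: $62,300 is at or below the $217,600 threshold, so the full $7,050 applies.
First-Time Homebuyer Credit: 4% of the $2,200 excess over $60,100 is $88; credit = $500 − $88 = $412.
Total: $375 + $7,050 + $412 = $7,837.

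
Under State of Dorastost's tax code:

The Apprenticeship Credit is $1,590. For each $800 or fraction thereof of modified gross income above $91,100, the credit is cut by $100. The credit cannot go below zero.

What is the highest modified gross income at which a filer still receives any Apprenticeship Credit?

After 15 increments the reduction is 15 × $100 = $1,500, leaving $90; one more increment wipes it out. Increment 15 ends at excess 15 × $800 = $12,000, so the highest qualifying income is $91,100 + $12,000 = $103,100.

$103,100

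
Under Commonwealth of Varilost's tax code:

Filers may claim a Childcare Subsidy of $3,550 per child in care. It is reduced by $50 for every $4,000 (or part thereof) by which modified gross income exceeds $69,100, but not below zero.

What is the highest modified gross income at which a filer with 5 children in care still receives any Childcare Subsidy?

Full credit = 5 × $3,550 = $17,750.
After 354 increments the reduction is 354 × $50 = $17,700, leaving $50; one more increment wipes it out. Increment 354 ends at excess 354 × $4,000 = $1,416,000, so the highest qualifying income is $69,100 + $1,416,000 = $1,485,100.

$1,485,100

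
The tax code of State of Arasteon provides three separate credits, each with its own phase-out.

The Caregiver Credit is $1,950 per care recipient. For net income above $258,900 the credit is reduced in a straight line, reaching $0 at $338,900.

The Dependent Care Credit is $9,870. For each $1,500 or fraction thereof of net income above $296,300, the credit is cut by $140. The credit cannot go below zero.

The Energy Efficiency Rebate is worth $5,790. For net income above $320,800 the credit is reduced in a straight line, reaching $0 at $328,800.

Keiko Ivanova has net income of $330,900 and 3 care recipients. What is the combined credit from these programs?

$7,095

Caregiver Credit: base = 3 × $1,950 = $5,850. $330,900 is $72,000 into a $80,000 phase-out range, leaving 8,000/80,000 of the credit: $5,850 × 8,000/80,000 = $585.
Dependent Care Credit: income exceeds $296,300 by $34,600, which is 24 full-or-partial $1,500 increments; reduction = 24 × $140 = $3,360, leaving $6,510.
Energy Efficiency Rebate: $330,900 is at or above $328,800, so the credit is $0.
Total: $585 + $6,510 + $0 = $7,095.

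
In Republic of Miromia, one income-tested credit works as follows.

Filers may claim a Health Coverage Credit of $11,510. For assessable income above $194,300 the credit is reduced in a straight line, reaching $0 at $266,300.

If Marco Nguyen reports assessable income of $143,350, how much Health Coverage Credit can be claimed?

$11,510

Health Coverage Credit: $143,350 is at or below the $194,300 threshold, so the full $11,510 applies.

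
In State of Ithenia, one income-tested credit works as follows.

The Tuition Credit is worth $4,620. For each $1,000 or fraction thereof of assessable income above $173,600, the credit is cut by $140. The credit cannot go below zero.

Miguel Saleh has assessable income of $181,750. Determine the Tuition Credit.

Tuition Credit: income exceeds $173,600 by $8,150, which is 9 full-or-partial $1,000 increments; reduction = 9 × $140 = $1,260, leaving $3,360.

$3,360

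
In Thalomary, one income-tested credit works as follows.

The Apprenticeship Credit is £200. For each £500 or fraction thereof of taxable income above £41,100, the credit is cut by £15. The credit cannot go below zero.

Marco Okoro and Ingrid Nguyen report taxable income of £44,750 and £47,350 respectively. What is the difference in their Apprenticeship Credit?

£75

Marco (£44,750): Apprenticeship Credit: income exceeds £41,100 by £3,650, which is 8 full-or-partial £500 increments; reduction = 8 × £15 = £120, leaving £80.
Ingrid (£47,350): Apprenticeship Credit: income exceeds £41,100 by £6,250, which is 13 full-or-partial £500 increments; reduction = 13 × £15 = £195, leaving £5.
Difference: |£80 − £5| = £75.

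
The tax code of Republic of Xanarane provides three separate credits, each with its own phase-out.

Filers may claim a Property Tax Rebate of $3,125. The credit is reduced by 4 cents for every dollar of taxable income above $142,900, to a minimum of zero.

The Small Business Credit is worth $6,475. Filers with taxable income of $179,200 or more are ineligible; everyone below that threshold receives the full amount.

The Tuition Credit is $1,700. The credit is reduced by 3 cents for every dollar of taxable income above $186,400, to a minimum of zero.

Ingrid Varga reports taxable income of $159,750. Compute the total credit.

Property Tax Rebate: 4% of the $16,850 excess over $142,900 is $674; credit = $3,125 − $674 = $2,451.
Small Business Credit: $159,750 is below the $179,200 cutoff, so the full $6,475 applies.
Tuition Credit: $159,750 is at or below the $186,400 threshold, so the full $1,700 applies.
Total: $2,451 + $6,475 + $1,700 = $10,626.

$10,626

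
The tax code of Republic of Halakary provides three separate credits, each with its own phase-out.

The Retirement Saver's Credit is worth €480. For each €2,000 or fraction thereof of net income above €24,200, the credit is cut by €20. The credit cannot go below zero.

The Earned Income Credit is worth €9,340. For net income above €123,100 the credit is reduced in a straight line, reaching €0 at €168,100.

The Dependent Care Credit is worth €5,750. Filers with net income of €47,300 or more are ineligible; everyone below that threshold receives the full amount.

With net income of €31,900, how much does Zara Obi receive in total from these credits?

Retirement Saver's Credit: income exceeds €24,200 by €7,700, which is 4 full-or-partial €2,000 increments; reduction = 4 × €20 = €80, leaving €400.
Earned Income Credit: €31,900 is at or below the €123,100 threshold, so the full €9,340 applies.
Dependent Care Credit: €31,900 is below the €47,300 cutoff, so the full €5,750 applies.
Total: €400 + €9,340 + €5,750 = €15,490.

€15,490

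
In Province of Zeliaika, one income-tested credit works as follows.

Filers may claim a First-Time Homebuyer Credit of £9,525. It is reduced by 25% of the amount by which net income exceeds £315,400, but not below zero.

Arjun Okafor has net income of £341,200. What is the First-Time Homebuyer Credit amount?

First-Time Homebuyer Credit: 25% of the £25,800 excess over £315,400 is £6,450; credit = £9,525 − £6,450 = £3,075.

£3,075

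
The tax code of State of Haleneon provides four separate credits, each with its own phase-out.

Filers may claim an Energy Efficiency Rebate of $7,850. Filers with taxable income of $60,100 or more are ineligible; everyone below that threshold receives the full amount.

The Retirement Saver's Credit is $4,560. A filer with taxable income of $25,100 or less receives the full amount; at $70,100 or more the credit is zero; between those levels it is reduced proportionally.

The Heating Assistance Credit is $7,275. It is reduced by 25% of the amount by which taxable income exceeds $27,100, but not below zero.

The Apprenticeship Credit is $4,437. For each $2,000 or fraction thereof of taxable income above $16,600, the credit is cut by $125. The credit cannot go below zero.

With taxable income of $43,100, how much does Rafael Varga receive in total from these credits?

$16,548

Energy Efficiency Rebate: $43,100 is below the $60,100 cutoff, so the full $7,850 applies.
Retirement Saver's Credit: $43,100 is $18,000 into a $45,000 phase-out range, leaving 27,000/45,000 of the credit: $4,560 × 27,000/45,000 = $2,736.
Heating Assistance Credit: 25% of the $16,000 excess over $27,100 is $4,000; credit = $7,275 − $4,000 = $3,275.
Apprenticeship Credit: income exceeds $16,600 by $26,500, which is 14 full-or-partial $2,000 increments; reduction = 14 × $125 = $1,750, leaving $2,687.
Total: $7,850 + $2,736 + $3,275 + $2,687 = $16,548.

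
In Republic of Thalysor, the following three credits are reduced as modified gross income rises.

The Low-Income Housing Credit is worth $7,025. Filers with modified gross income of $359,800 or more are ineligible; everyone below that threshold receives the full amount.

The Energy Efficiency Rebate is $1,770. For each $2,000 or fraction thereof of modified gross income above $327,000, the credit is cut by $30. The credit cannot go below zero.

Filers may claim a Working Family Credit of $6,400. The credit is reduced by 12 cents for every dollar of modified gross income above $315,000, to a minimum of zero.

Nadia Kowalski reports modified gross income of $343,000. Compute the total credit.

Low-Income Housing Credit: $343,000 is below the $359,800 cutoff, so the full $7,025 applies.
Energy Efficiency Rebate: income exceeds $327,000 by $16,000, which is 8 full-or-partial $2,000 increments; reduction = 8 × $30 = $240, leaving $1,530.
Working Family Credit: 12% of the $28,000 excess over $315,000 is $3,360; credit = $6,400 − $3,360 = $3,040.
Total: $7,025 + $1,530 + $3,040 = $11,595.

$11,595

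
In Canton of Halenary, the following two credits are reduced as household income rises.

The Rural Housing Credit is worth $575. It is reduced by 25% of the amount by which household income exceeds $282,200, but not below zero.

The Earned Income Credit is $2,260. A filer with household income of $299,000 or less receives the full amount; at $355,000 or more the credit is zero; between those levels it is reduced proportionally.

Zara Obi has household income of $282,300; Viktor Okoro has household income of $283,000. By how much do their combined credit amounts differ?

$175

Zara ($282,300): Rural Housing Credit: 25% of the $100 excess over $282,200 is $25; credit = $575 − $25 = $550. Earned Income Credit: $282,300 is at or below the $299,000 threshold, so the full $2,260 applies. total $550 + $2,260 = $2,810
Viktor ($283,000): Rural Housing Credit: 25% of the $800 excess over $282,200 is $200; credit = $575 − $200 = $375. Earned Income Credit: $283,000 is at or below the $299,000 threshold, so the full $2,260 applies. total $375 + $2,260 = $2,635
Difference: |$2,810 − $2,635| = $175.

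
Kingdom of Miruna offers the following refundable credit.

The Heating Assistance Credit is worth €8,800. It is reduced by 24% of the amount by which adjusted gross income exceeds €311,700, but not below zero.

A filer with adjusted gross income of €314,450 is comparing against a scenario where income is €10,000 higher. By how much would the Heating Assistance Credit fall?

€2,400

At €314,450 — 24% of the €2,750 excess over €311,700 is €660; credit = €8,800 − €660 = €8,140.
At €324,450 — 24% of the €12,750 excess over €311,700 is €3,060; credit = €8,800 − €3,060 = €5,740.
Lost: €8,140 − €5,740 = €2,400.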